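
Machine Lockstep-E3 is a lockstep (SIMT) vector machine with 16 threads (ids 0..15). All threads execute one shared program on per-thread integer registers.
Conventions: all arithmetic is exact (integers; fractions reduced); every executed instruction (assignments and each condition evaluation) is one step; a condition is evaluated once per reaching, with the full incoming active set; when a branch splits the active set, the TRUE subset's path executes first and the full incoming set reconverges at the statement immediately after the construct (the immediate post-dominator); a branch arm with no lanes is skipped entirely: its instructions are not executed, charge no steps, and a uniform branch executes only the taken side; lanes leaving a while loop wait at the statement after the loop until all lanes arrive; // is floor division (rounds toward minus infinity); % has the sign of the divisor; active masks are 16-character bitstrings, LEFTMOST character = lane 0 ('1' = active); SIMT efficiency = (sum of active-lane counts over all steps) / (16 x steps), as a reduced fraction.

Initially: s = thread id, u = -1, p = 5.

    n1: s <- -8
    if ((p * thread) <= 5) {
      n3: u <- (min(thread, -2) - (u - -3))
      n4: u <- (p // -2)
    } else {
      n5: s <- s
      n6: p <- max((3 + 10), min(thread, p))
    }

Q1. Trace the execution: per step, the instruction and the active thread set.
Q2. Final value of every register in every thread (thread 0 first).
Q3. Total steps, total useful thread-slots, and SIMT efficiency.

step 0: s <- -8                      1111111111111111
step 1: eval ((p * thread) <= 5)     1111111111111111
step 2: u <- (min(thread, -2) - (u - -3)) 1100000000000000
step 3: u <- (p // -2)               1100000000000000
step 4: s <- s                       0011111111111111
step 5: p <- max((3 + 10), min(thread, p)) 0011111111111111

Answer: 6 steps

s: -8,-8,-8,-8,-8,-8,-8,-8,-8,-8,-8,-8,-8,-8,-8,-8
u: -3,-3,-1,-1,-1,-1,-1,-1,-1,-1,-1,-1,-1,-1,-1,-1
p: 5,5,13,13,13,13,13,13,13,13,13,13,13,13,13,13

steps = 6; useful = 64; efficiency = 64/96 = 2/3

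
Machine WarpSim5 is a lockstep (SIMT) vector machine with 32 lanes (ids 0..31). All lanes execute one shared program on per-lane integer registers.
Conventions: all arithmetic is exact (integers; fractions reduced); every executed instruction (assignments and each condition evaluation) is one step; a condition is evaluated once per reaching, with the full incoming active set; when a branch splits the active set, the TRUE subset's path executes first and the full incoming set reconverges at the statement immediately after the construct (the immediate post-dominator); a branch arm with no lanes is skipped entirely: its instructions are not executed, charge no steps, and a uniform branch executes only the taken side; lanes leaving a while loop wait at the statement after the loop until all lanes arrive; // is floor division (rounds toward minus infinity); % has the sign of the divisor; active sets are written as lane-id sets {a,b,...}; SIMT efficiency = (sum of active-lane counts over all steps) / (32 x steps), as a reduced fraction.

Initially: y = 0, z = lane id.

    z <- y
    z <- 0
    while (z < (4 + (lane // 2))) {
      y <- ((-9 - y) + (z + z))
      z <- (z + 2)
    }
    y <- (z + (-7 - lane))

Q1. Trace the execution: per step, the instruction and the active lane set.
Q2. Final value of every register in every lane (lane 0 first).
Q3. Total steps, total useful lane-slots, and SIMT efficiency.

step 0: z <- y                       {0,1,2,3,4,5,6,7,8,9,10,11,12,13,14,15,16,17,18,19,20,21,22,23,24,25,26,27,28,29,30,31}
step 1: z <- 0                       {0,1,2,3,4,5,6,7,8,9,10,11,12,13,14,15,16,17,18,19,20,21,22,23,24,25,26,27,28,29,30,31}
step 2: eval (z < (4 + (lane // 2))) {0,1,2,3,4,5,6,7,8,9,10,11,12,13,14,15,16,17,18,19,20,21,22,23,24,25,26,27,28,29,30,31}
step 3: y <- ((-9 - y) + (z + z))    {0,1,2,3,4,5,6,7,8,9,10,11,12,13,14,15,16,17,18,19,20,21,22,23,24,25,26,27,28,29,30,31}
step 4: z <- (z + 2)                 {0,1,2,3,4,5,6,7,8,9,10,11,12,13,14,15,16,17,18,19,20,21,22,23,24,25,26,27,28,29,30,31}
step 5: eval (z < (4 + (lane // 2))) {0,1,2,3,4,5,6,7,8,9,10,11,12,13,14,15,16,17,18,19,20,21,22,23,24,25,26,27,28,29,30,31}
step 6: y <- ((-9 - y) + (z + z))    {0,1,2,3,4,5,6,7,8,9,10,11,12,13,14,15,16,17,18,19,20,21,22,23,24,25,26,27,28,29,30,31}
step 7: z <- (z + 2)                 {0,1,2,3,4,5,6,7,8,9,10,11,12,13,14,15,16,17,18,19,20,21,22,23,24,25,26,27,28,29,30,31}
step 8: eval (z < (4 + (lane // 2))) {0,1,2,3,4,5,6,7,8,9,10,11,12,13,14,15,16,17,18,19,20,21,22,23,24,25,26,27,28,29,30,31}
step 9: y <- ((-9 - y) + (z + z))    {2,3,4,5,6,7,8,9,10,11,12,13,14,15,16,17,18,19,20,21,22,23,24,25,26,27,28,29,30,31}
step 10: z <- (z + 2)                 {2,3,4,5,6,7,8,9,10,11,12,13,14,15,16,17,18,19,20,21,22,23,24,25,26,27,28,29,30,31}
step 11: eval (z < (4 + (lane // 2))) {2,3,4,5,6,7,8,9,10,11,12,13,14,15,16,17,18,19,20,21,22,23,24,25,26,27,28,29,30,31}
step 12: y <- ((-9 - y) + (z + z))    {6,7,8,9,10,11,12,13,14,15,16,17,18,19,20,21,22,23,24,25,26,27,28,29,30,31}
step 13: z <- (z + 2)                 {6,7,8,9,10,11,12,13,14,15,16,17,18,19,20,21,22,23,24,25,26,27,28,29,30,31}
step 14: eval (z < (4 + (lane // 2))) {6,7,8,9,10,11,12,13,14,15,16,17,18,19,20,21,22,23,24,25,26,27,28,29,30,31}
step 15: y <- ((-9 - y) + (z + z))    {10,11,12,13,14,15,16,17,18,19,20,21,22,23,24,25,26,27,28,29,30,31}
step 16: z <- (z + 2)                 {10,11,12,13,14,15,16,17,18,19,20,21,22,23,24,25,26,27,28,29,30,31}
step 17: eval (z < (4 + (lane // 2))) {10,11,12,13,14,15,16,17,18,19,20,21,22,23,24,25,26,27,28,29,30,31}
step 18: y <- ((-9 - y) + (z + z))    {14,15,16,17,18,19,20,21,22,23,24,25,26,27,28,29,30,31}
step 19: z <- (z + 2)                 {14,15,16,17,18,19,20,21,22,23,24,25,26,27,28,29,30,31}
step 20: eval (z < (4 + (lane // 2))) {14,15,16,17,18,19,20,21,22,23,24,25,26,27,28,29,30,31}
step 21: y <- ((-9 - y) + (z + z))    {18,19,20,21,22,23,24,25,26,27,28,29,30,31}
step 22: z <- (z + 2)                 {18,19,20,21,22,23,24,25,26,27,28,29,30,31}
step 23: eval (z < (4 + (lane // 2))) {18,19,20,21,22,23,24,25,26,27,28,29,30,31}
step 24: y <- ((-9 - y) + (z + z))    {22,23,24,25,26,27,28,29,30,31}
step 25: z <- (z + 2)                 {22,23,24,25,26,27,28,29,30,31}
step 26: eval (z < (4 + (lane // 2))) {22,23,24,25,26,27,28,29,30,31}
step 27: y <- ((-9 - y) + (z + z))    {26,27,28,29,30,31}
step 28: z <- (z + 2)                 {26,27,28,29,30,31}
step 29: eval (z < (4 + (lane // 2))) {26,27,28,29,30,31}
step 30: y <- ((-9 - y) + (z + z))    {30,31}
step 31: z <- (z + 2)                 {30,31}
step 32: eval (z < (4 + (lane // 2))) {30,31}
step 33: y <- (z + (-7 - lane))       {0,1,2,3,4,5,6,7,8,9,10,11,12,13,14,15,16,17,18,19,20,21,22,23,24,25,26,27,28,29,30,31}

Answer: 34 steps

y: -3,-4,-3,-4,-5,-6,-5,-6,-7,-8,-7,-8,-9,-10,-9,-10,-11,-12,-11,-12,-13,-14,-13,-14,-15,-16,-15,-16,-17,-18,-17,-18
z: 4,4,6,6,6,6,8,8,8,8,10,10,10,10,12,12,12,12,14,14,14,14,16,16,16,16,18,18,18,18,20,20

steps = 34; useful = 704; efficiency = 704/1088 = 11/17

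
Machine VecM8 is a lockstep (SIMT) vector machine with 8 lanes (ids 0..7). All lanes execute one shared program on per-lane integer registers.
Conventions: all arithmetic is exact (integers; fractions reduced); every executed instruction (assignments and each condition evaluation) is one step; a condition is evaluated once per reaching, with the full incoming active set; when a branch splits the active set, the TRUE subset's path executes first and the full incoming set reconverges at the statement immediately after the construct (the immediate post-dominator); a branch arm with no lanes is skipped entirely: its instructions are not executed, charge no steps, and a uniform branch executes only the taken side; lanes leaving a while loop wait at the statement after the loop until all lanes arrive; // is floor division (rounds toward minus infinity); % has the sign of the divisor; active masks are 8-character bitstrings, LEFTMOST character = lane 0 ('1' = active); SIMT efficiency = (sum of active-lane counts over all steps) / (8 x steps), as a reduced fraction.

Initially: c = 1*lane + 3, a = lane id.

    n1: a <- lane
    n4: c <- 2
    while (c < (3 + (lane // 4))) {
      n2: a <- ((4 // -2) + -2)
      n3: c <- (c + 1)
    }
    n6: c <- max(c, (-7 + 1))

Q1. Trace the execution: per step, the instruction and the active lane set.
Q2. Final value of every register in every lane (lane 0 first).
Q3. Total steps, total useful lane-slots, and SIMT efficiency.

step 0: a <- lane                    11111111
step 1: c <- 2                       11111111
step 2: eval (c < (3 + (lane // 4))) 11111111
step 3: a <- ((4 // -2) + -2)        11111111
step 4: c <- (c + 1)                 11111111
step 5: eval (c < (3 + (lane // 4))) 11111111
step 6: a <- ((4 // -2) + -2)        00001111
step 7: c <- (c + 1)                 00001111
step 8: eval (c < (3 + (lane // 4))) 00001111
step 9: c <- max(c, (-7 + 1))        11111111

Answer: 10 steps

c: 3,3,3,3,4,4,4,4
a: -4,-4,-4,-4,-4,-4,-4,-4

steps = 10; useful = 68; efficiency = 68/80 = 17/20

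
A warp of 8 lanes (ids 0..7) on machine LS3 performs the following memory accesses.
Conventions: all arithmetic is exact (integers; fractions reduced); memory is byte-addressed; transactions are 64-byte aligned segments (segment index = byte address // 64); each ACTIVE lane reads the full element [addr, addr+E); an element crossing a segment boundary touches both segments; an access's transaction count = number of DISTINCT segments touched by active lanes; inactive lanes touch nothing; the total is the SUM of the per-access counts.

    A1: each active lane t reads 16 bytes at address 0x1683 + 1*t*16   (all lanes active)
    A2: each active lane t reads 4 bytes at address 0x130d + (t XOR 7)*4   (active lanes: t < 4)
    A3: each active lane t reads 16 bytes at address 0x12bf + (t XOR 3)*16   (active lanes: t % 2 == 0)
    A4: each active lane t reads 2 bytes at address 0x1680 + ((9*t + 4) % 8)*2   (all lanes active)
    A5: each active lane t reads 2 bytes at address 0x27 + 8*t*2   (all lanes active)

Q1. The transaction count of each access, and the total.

A1: 3 transactions
A2: 1 transaction
A3: 2 transactions
A4: 1 transaction
A5: 3 transactions

Answer: 3,1,2,1,3; total 10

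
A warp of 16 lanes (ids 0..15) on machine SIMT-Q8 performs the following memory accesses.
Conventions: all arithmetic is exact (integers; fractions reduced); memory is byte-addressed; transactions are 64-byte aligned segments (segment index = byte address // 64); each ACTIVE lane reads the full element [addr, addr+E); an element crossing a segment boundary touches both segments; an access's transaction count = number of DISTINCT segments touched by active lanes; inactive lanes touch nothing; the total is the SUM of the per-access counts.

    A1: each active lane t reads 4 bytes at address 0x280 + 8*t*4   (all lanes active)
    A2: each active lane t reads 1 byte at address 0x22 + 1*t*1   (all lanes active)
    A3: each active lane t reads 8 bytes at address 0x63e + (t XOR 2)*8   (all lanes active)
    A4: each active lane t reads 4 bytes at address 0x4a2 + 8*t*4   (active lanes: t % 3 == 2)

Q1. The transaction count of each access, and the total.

A1: 8 transactions
A2: 1 transaction
A3: 3 transactions
A4: 5 transactions

Answer: 8,1,3,5; total 17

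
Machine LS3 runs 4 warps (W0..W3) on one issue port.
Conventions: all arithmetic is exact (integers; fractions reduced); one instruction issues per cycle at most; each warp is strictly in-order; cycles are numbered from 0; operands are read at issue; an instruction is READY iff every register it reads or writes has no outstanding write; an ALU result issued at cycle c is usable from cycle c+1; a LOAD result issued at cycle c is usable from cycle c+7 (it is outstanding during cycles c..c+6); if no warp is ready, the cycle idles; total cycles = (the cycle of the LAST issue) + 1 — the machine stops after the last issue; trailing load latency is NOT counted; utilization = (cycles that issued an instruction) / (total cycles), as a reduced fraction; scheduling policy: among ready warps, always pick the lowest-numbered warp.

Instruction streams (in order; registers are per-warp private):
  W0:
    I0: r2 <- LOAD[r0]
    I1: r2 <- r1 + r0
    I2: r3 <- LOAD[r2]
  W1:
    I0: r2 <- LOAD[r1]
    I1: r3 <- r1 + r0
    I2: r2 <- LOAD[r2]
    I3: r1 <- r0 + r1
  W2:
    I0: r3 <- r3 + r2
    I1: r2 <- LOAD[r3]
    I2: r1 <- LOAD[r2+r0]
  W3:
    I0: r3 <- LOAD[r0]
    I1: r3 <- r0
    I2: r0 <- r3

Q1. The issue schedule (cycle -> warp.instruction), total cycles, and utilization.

cycle 0: W0.I0
cycle 1: W1.I0
cycle 2: W1.I1
cycle 3: W2.I0
cycle 4: W2.I1
cycle 5: W3.I0
cycle 6: idle
cycle 7: W0.I1
cycle 8: W0.I2
cycle 9: W1.I2
cycle 10: W1.I3
cycle 11: W2.I2
cycle 12: W3.I1
cycle 13: W3.I2

Answer: 14 cycles, utilization 13/14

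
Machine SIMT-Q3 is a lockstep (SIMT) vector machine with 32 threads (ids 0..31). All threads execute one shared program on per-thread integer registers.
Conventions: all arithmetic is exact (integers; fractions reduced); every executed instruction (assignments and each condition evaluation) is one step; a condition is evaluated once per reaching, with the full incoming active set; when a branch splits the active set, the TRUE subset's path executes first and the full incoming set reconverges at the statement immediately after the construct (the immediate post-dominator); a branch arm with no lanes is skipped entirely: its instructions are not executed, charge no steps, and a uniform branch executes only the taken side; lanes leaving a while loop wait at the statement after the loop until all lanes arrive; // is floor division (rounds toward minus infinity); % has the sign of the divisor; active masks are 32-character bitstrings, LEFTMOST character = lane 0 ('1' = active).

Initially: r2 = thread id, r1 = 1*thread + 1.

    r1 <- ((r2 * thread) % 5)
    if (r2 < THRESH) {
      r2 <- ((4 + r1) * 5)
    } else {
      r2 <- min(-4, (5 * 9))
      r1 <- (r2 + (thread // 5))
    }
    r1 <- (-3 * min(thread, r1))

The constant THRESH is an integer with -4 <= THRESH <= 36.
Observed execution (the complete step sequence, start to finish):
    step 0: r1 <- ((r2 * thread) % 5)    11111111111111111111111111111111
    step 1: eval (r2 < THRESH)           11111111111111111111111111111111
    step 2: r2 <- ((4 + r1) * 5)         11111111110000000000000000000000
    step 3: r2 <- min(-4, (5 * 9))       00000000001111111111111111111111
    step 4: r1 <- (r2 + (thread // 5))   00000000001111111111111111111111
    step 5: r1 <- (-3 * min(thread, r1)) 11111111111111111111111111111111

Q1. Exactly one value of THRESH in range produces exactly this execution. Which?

Answer: THRESH = 10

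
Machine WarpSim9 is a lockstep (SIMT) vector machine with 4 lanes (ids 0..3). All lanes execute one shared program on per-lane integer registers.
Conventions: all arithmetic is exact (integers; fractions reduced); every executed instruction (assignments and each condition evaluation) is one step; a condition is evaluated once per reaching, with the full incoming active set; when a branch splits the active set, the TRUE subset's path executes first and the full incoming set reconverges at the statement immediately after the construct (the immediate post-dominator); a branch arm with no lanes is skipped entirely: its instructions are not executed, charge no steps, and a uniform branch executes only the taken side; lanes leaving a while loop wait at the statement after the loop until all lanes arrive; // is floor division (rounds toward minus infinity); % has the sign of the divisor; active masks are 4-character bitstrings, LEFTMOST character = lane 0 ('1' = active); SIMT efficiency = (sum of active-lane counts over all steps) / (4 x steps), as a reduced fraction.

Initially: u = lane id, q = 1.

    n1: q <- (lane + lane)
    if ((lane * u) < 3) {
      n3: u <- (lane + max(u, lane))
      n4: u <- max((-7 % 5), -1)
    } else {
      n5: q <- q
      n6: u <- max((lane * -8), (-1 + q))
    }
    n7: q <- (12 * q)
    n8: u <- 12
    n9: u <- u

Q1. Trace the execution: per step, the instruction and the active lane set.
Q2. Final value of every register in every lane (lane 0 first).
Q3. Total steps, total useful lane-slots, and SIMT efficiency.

step 0: q <- (lane + lane)           1111
step 1: eval ((lane * u) < 3)        1111
step 2: u <- (lane + max(u, lane))   1100
step 3: u <- max((-7 % 5), -1)       1100
step 4: q <- q                       0011
step 5: u <- max((lane * -8), (-1 + q)) 0011
step 6: q <- (12 * q)                1111
step 7: u <- 12                      1111
step 8: u <- u                       1111

Answer: 9 steps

u: 12,12,12,12
q: 0,24,48,72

steps = 9; useful = 28; efficiency = 28/36 = 7/9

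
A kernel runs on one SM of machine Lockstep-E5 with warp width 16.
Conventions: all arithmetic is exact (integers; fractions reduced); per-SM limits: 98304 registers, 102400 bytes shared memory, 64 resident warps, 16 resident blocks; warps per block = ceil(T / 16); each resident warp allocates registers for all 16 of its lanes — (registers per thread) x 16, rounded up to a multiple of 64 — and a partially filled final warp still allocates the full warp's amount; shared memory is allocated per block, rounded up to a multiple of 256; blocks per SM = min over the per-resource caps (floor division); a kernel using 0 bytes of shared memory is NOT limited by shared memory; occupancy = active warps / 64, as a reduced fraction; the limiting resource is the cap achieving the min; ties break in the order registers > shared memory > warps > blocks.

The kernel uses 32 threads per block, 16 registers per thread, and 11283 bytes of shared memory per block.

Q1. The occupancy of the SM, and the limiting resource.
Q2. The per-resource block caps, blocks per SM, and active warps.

Answer: occupancy 1/4, limited by shared memory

registers: 192 blocks
shared memory: 8 blocks
warps: 32 blocks
blocks: 16 blocks

Answer: 8 blocks, 16 active warps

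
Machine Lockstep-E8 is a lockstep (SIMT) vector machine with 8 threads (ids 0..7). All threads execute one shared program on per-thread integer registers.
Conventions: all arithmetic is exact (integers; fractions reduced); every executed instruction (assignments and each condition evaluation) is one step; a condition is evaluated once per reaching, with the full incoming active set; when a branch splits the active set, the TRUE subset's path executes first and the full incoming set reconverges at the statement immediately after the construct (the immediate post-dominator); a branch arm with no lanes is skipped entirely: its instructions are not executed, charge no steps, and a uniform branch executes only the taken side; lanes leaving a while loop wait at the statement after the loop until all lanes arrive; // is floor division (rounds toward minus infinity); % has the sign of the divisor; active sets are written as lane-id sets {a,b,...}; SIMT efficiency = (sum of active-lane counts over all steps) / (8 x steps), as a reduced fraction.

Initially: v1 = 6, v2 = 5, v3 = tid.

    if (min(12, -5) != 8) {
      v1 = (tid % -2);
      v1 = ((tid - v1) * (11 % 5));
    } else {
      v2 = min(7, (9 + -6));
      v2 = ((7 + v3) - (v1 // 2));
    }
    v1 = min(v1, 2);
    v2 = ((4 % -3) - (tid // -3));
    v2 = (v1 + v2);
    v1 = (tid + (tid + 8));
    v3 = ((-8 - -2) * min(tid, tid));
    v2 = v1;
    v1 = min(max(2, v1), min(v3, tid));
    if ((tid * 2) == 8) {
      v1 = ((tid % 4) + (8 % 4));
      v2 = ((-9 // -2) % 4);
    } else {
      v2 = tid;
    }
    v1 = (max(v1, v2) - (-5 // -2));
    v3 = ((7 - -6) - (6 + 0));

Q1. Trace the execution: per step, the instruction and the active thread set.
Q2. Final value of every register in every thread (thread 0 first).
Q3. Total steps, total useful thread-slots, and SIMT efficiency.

step 0: eval (min(12, -5) != 8)      {0,1,2,3,4,5,6,7}
step 1: v1 <- (tid % -2)             {0,1,2,3,4,5,6,7}
step 2: v1 <- ((tid - v1) * (11 % 5)) {0,1,2,3,4,5,6,7}
step 3: v1 <- min(v1, 2)             {0,1,2,3,4,5,6,7}
step 4: v2 <- ((4 % -3) - (tid // -3)) {0,1,2,3,4,5,6,7}
step 5: v2 <- (v1 + v2)              {0,1,2,3,4,5,6,7}
step 6: v1 <- (tid + (tid + 8))      {0,1,2,3,4,5,6,7}
step 7: v3 <- ((-8 - -2) * min(tid, tid)) {0,1,2,3,4,5,6,7}
step 8: v2 <- v1                     {0,1,2,3,4,5,6,7}
step 9: v1 <- min(max(2, v1), min(v3, tid)) {0,1,2,3,4,5,6,7}
step 10: eval ((tid * 2) == 8)        {0,1,2,3,4,5,6,7}
step 11: v1 <- ((tid % 4) + (8 % 4))  {4}
step 12: v2 <- ((-9 // -2) % 4)       {4}
step 13: v2 <- tid                    {0,1,2,3,5,6,7}
step 14: v1 <- (max(v1, v2) - (-5 // -2)) {0,1,2,3,4,5,6,7}
step 15: v3 <- ((7 - -6) - (6 + 0))   {0,1,2,3,4,5,6,7}

Answer: 16 steps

v1: -2,-1,0,1,-2,3,4,5
v2: 0,1,2,3,0,5,6,7
v3: 7,7,7,7,7,7,7,7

steps = 16; useful = 113; efficiency = 113/128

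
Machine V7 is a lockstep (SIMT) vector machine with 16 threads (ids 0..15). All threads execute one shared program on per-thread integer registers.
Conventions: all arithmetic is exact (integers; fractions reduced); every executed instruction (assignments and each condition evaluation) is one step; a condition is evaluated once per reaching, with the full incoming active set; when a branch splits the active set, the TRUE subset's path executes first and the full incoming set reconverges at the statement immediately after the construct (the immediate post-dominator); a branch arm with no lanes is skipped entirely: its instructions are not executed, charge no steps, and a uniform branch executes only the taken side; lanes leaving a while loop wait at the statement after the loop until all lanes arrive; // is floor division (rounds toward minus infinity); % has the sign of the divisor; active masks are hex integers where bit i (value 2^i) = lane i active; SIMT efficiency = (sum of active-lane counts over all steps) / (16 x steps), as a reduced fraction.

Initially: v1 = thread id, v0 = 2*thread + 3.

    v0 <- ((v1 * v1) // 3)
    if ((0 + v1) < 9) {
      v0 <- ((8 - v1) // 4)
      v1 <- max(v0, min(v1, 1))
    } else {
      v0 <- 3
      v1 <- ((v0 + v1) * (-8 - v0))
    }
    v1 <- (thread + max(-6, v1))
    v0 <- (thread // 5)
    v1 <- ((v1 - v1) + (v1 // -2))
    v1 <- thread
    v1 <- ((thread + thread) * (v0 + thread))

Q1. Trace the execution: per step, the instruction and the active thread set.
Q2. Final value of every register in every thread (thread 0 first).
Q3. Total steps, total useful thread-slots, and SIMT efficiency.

step 0: v0 <- ((v1 * v1) // 3)       0xffff
step 1: eval ((0 + v1) < 9)          0xffff
step 2: v0 <- ((8 - v1) // 4)        0x01ff
step 3: v1 <- max(v0, min(v1, 1))    0x01ff
step 4: v0 <- 3                      0xfe00
step 5: v1 <- ((v0 + v1) * (-8 - v0)) 0xfe00
step 6: v1 <- (thread + max(-6, v1)) 0xffff
step 7: v0 <- (thread // 5)          0xffff
step 8: v1 <- ((v1 - v1) + (v1 // -2)) 0xffff
step 9: v1 <- thread                 0xffff
step 10: v1 <- ((thread + thread) * (v0 + thread)) 0xffff

Answer: 11 steps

v1: 0,2,8,18,32,60,84,112,144,180,240,286,336,390,448,540
v0: 0,0,0,0,0,1,1,1,1,1,2,2,2,2,2,3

steps = 11; useful = 144; efficiency = 144/176 = 9/11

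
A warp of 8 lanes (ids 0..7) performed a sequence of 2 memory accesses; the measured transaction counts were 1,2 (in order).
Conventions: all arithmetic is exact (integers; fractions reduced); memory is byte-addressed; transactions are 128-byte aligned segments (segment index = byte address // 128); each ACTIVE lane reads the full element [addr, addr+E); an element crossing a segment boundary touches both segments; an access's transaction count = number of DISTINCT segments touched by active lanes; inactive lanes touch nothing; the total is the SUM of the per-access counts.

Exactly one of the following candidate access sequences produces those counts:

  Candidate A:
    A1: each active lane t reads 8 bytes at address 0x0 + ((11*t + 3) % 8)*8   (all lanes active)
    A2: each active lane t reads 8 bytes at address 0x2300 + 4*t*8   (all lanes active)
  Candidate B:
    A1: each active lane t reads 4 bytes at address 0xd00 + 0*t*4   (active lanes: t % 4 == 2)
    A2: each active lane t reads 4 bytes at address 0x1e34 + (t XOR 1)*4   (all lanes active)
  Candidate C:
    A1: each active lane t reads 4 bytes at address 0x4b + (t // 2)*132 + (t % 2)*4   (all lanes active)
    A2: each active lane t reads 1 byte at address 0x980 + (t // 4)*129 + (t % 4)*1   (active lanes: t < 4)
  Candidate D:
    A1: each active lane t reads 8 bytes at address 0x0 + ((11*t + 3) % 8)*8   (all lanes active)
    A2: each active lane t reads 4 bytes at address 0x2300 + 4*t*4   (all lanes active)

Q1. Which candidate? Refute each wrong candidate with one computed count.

B: A2 gives 1 transaction, not 2
C: A1 gives 4 transactions, not 1
D: A2 gives 1 transaction, not 2
A: all counts match (1,2)

Answer: A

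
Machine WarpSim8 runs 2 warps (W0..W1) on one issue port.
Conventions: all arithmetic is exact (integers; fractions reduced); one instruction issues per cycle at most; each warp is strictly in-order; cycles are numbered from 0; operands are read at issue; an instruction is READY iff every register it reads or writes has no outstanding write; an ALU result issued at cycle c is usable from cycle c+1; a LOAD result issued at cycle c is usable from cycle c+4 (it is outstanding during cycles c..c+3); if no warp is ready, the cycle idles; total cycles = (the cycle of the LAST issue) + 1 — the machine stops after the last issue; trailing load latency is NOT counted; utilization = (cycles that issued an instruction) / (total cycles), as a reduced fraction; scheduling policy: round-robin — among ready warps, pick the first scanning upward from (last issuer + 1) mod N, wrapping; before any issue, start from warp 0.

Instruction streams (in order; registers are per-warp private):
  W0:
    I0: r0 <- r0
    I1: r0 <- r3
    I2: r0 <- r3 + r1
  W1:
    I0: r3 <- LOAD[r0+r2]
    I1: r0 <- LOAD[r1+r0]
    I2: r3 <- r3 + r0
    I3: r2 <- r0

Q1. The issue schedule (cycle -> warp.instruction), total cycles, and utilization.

cycle 0: W0.I0
cycle 1: W1.I0
cycle 2: W0.I1
cycle 3: W1.I1
cycle 4: W0.I2
cycle 5: idle
cycle 6: idle
cycle 7: W1.I2
cycle 8: W1.I3

Answer: 9 cycles, utilization 7/9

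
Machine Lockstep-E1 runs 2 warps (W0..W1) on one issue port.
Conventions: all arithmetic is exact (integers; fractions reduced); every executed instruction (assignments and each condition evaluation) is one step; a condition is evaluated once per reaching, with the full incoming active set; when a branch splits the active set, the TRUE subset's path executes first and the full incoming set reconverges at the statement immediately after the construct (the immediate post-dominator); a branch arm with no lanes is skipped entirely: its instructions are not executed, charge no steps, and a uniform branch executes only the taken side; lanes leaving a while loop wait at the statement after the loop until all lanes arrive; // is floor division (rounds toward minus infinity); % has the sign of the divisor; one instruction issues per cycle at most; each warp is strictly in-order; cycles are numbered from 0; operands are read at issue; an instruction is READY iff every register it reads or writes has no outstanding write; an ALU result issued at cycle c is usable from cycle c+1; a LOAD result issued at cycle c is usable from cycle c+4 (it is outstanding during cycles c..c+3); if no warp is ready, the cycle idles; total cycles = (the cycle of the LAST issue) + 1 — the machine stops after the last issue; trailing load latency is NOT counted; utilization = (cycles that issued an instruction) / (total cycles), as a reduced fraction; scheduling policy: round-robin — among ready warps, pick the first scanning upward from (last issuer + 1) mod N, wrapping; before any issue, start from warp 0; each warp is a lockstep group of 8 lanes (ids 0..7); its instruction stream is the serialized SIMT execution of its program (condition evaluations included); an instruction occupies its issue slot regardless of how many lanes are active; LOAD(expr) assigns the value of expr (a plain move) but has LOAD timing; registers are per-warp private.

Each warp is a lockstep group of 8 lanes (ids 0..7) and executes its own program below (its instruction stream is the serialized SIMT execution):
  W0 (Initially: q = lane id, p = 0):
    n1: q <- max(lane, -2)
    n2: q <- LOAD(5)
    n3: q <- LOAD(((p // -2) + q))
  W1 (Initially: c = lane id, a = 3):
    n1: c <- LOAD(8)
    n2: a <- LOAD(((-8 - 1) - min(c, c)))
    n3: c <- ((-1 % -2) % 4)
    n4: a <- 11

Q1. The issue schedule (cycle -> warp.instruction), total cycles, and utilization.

cycle 0: W0.I0
cycle 1: W1.I0
cycle 2: W0.I1
cycle 3: idle
cycle 4: idle
cycle 5: W1.I1
cycle 6: W0.I2
cycle 7: W1.I2
cycle 8: idle
cycle 9: W1.I3

Answer: 10 cycles, utilization 7/10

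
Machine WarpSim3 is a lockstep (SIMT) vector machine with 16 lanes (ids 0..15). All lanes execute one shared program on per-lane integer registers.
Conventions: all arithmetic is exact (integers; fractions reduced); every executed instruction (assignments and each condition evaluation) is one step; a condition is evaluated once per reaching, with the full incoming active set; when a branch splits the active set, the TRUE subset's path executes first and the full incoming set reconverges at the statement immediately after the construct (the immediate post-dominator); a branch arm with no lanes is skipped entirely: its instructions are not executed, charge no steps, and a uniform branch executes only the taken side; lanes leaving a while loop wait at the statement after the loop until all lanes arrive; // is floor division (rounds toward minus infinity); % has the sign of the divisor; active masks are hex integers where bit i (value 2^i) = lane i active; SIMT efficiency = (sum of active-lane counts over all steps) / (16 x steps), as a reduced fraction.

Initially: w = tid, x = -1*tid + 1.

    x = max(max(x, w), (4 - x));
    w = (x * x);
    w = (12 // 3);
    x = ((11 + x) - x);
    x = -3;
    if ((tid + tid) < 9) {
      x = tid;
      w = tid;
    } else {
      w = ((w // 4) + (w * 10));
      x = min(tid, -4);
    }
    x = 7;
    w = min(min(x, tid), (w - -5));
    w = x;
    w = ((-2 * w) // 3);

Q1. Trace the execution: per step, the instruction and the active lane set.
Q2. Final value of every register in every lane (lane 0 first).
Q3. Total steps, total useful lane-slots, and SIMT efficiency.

step 0: x <- max(max(x, w), (4 - x)) 0xffff
step 1: w <- (x * x)                 0xffff
step 2: w <- (12 // 3)               0xffff
step 3: x <- ((11 + x) - x)          0xffff
step 4: x <- -3                      0xffff
step 5: eval ((tid + tid) < 9)       0xffff
step 6: x <- tid                     0x001f
step 7: w <- tid                     0x001f
step 8: w <- ((w // 4) + (w * 10))   0xffe0
step 9: x <- min(tid, -4)            0xffe0
step 10: x <- 7                       0xffff
step 11: w <- min(min(x, tid), (w - -5)) 0xffff
step 12: w <- x                       0xffff
step 13: w <- ((-2 * w) // 3)         0xffff

Answer: 14 steps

w: -5,-5,-5,-5,-5,-5,-5,-5,-5,-5,-5,-5,-5,-5,-5,-5
x: 7,7,7,7,7,7,7,7,7,7,7,7,7,7,7,7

steps = 14; useful = 192; efficiency = 192/224 = 6/7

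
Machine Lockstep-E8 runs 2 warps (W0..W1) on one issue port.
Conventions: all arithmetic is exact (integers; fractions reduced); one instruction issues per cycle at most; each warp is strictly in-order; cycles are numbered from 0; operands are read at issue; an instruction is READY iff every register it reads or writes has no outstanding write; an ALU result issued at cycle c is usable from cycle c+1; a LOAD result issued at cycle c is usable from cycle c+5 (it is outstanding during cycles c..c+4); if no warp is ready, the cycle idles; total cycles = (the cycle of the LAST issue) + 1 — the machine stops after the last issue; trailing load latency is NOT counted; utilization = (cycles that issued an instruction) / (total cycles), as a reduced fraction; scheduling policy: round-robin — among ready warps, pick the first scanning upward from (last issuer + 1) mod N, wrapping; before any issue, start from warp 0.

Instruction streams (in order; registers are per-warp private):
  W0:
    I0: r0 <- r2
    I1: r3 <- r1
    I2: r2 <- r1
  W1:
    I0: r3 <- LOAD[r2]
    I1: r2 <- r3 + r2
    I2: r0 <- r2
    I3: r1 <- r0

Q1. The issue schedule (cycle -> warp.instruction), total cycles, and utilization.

cycle 0: W0.I0
cycle 1: W1.I0
cycle 2: W0.I1
cycle 3: W0.I2
cycle 4: idle
cycle 5: idle
cycle 6: W1.I1
cycle 7: W1.I2
cycle 8: W1.I3

Answer: 9 cycles, utilization 7/9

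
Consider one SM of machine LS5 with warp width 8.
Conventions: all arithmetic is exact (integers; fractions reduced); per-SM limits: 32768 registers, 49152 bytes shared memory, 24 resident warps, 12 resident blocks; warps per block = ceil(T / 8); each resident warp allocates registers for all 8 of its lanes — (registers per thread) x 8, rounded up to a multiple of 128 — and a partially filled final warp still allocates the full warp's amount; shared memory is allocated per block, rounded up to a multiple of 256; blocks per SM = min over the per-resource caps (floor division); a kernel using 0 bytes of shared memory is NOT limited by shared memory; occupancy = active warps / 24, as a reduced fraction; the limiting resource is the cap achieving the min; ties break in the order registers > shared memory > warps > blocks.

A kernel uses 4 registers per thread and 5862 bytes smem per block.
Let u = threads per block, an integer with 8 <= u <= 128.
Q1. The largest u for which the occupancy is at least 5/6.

Answer: u = 96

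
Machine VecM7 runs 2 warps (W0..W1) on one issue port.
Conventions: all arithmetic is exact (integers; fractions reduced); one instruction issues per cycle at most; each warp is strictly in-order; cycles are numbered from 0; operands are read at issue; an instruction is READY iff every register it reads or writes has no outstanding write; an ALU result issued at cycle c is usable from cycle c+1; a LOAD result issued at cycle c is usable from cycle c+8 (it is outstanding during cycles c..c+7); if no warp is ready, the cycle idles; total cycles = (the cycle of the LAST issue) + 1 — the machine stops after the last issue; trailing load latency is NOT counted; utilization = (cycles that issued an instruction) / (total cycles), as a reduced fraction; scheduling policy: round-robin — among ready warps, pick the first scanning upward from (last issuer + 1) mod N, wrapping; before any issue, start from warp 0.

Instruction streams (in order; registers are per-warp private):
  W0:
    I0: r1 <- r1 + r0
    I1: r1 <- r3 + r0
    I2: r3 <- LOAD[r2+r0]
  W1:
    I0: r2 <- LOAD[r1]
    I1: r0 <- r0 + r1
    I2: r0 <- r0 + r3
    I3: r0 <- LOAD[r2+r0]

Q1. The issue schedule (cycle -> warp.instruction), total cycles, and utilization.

cycle 0: W0.I0
cycle 1: W1.I0
cycle 2: W0.I1
cycle 3: W1.I1
cycle 4: W0.I2
cycle 5: W1.I2
cycle 6: idle
cycle 7: idle
cycle 8: idle
cycle 9: W1.I3

Answer: 10 cycles, utilization 7/10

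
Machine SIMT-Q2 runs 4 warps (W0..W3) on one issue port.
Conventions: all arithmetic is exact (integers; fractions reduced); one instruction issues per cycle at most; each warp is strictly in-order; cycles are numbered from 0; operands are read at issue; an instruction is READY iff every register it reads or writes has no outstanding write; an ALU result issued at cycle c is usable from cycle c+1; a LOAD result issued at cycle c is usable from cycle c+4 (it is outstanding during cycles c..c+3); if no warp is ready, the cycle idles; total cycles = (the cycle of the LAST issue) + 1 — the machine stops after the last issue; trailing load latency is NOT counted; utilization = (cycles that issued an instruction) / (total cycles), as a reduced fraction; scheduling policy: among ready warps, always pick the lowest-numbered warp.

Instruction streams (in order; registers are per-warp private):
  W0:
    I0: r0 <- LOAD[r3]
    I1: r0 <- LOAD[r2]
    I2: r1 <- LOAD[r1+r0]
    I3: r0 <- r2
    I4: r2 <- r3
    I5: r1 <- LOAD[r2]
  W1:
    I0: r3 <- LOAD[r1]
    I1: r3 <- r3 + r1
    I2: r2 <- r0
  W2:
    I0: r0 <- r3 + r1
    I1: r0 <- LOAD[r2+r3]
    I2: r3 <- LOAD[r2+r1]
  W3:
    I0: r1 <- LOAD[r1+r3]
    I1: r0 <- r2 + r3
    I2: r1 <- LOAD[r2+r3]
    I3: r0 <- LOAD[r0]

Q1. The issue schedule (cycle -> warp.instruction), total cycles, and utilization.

cycle 0: W0.I0
cycle 1: W1.I0
cycle 2: W2.I0
cycle 3: W2.I1
cycle 4: W0.I1
cycle 5: W1.I1
cycle 6: W1.I2
cycle 7: W2.I2
cycle 8: W0.I2
cycle 9: W0.I3
cycle 10: W0.I4
cycle 11: W3.I0
cycle 12: W0.I5
cycle 13: W3.I1
cycle 14: idle
cycle 15: W3.I2
cycle 16: W3.I3

Answer: 17 cycles, utilization 16/17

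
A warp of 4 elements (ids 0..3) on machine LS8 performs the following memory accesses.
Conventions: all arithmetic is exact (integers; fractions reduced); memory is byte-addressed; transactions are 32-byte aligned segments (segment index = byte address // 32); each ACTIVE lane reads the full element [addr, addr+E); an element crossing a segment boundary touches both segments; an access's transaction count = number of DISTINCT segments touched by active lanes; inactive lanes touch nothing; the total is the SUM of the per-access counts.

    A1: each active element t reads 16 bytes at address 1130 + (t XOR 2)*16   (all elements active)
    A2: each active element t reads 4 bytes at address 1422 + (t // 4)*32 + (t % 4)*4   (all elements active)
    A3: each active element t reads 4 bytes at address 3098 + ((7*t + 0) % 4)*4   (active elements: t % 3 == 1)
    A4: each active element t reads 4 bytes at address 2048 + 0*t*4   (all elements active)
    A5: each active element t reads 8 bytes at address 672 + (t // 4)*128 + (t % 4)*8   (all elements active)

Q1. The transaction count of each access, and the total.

A1: 3 transactions
A2: 1 transaction
A3: 1 transaction
A4: 1 transaction
A5: 1 transaction

Answer: 3,1,1,1,1; total 7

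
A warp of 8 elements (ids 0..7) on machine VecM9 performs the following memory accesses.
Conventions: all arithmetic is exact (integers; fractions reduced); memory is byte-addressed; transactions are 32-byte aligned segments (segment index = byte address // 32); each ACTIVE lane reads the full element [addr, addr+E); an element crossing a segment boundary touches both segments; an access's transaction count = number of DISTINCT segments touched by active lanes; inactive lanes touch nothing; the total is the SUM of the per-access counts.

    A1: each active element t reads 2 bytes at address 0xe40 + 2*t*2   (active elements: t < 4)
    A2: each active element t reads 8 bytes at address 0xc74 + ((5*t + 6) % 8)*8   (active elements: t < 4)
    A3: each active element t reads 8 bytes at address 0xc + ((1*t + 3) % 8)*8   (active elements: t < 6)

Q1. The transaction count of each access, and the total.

A1: 1 transaction
A2: 3 transactions
A3: 3 transactions

Answer: 1,3,3; total 7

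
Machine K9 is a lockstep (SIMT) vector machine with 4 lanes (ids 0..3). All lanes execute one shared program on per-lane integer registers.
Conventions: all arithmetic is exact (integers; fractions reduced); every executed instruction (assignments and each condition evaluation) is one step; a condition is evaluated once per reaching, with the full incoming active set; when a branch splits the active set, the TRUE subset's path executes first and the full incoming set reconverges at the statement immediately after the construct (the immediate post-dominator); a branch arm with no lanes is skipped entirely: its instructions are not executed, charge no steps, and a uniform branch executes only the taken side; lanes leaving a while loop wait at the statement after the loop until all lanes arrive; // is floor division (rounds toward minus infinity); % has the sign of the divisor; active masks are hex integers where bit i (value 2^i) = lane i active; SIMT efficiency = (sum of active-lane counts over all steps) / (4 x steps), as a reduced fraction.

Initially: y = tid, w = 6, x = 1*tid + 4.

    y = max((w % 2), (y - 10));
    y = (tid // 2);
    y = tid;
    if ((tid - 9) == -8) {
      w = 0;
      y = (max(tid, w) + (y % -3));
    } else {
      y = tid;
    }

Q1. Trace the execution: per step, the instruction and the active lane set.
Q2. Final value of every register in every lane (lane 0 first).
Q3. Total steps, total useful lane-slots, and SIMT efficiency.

step 0: y <- max((w % 2), (y - 10))  0xf
step 1: y <- (tid // 2)              0xf
step 2: y <- tid                     0xf
step 3: eval ((tid - 9) == -8)       0xf
step 4: w <- 0                       0x2
step 5: y <- (max(tid, w) + (y % -3)) 0x2
step 6: y <- tid                     0xd

Answer: 7 steps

y: 0,-1,2,3
w: 6,0,6,6
x: 4,5,6,7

steps = 7; useful = 21; efficiency = 21/28 = 3/4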